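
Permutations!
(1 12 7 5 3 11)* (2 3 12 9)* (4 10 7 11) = (1 9 2 3 4 10 7 5 12 11) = [0, 9, 3, 4, 10, 12, 6, 5, 8, 2, 7, 1, 11]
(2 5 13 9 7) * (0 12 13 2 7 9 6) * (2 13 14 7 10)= (0 12 14 7 10 2 5 13 6)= [12, 1, 5, 3, 4, 13, 0, 10, 8, 9, 2, 11, 14, 6, 7]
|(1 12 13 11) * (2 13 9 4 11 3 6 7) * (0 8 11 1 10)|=|(0 8 11 10)(1 12 9 4)(2 13 3 6 7)|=20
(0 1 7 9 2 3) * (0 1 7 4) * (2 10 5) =(0 7 9 10 5 2 3 1 4) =[7, 4, 3, 1, 0, 2, 6, 9, 8, 10, 5]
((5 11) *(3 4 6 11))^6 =(3 4 6 11 5)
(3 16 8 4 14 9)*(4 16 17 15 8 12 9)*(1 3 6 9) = (1 3 17 15 8 16 12)(4 14)(6 9) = [0, 3, 2, 17, 14, 5, 9, 7, 16, 6, 10, 11, 1, 13, 4, 8, 12, 15]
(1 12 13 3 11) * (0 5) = (0 5)(1 12 13 3 11) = [5, 12, 2, 11, 4, 0, 6, 7, 8, 9, 10, 1, 13, 3]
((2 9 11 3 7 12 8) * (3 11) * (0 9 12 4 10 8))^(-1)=(0 12 2 8 10 4 7 3 9)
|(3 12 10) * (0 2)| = 6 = |(0 2)(3 12 10)|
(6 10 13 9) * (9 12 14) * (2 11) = (2 11)(6 10 13 12 14 9) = [0, 1, 11, 3, 4, 5, 10, 7, 8, 6, 13, 2, 14, 12, 9]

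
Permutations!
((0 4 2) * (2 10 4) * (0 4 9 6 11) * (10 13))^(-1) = ((0 2 4 13 10 9 6 11))^(-1) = (0 11 6 9 10 13 4 2)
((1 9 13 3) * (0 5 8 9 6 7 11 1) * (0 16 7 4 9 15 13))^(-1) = (0 9 4 6 1 11 7 16 3 13 15 8 5)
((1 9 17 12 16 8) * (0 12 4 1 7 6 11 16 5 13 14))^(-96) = (17)(0 14 13 5 12)(6 7 8 16 11)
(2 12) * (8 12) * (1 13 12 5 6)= [0, 13, 8, 3, 4, 6, 1, 7, 5, 9, 10, 11, 2, 12]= (1 13 12 2 8 5 6)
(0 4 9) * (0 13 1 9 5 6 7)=(0 4 5 6 7)(1 9 13)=[4, 9, 2, 3, 5, 6, 7, 0, 8, 13, 10, 11, 12, 1]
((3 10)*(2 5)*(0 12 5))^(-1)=((0 12 5 2)(3 10))^(-1)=(0 2 5 12)(3 10)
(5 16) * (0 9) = [9, 1, 2, 3, 4, 16, 6, 7, 8, 0, 10, 11, 12, 13, 14, 15, 5] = (0 9)(5 16)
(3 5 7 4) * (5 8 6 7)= (3 8 6 7 4)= [0, 1, 2, 8, 3, 5, 7, 4, 6]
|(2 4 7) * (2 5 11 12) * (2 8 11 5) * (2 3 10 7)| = 6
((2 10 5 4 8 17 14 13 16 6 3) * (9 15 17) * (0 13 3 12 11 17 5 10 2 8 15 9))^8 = (0 3 17 12 16)(4 5 15)(6 13 8 14 11) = ((0 13 16 6 12 11 17 14 3 8)(4 15 5))^8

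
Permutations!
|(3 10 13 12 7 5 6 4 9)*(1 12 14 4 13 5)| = 24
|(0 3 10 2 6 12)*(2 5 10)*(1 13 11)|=|(0 3 2 6 12)(1 13 11)(5 10)|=30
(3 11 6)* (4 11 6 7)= [0, 1, 2, 6, 11, 5, 3, 4, 8, 9, 10, 7]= (3 6)(4 11 7)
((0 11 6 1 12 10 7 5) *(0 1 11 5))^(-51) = (0 12)(1 7)(5 10)(6 11)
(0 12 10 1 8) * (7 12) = (0 7 12 10 1 8) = [7, 8, 2, 3, 4, 5, 6, 12, 0, 9, 1, 11, 10]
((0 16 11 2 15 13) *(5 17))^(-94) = ((0 16 11 2 15 13)(5 17))^(-94) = (17)(0 11 15)(2 13 16)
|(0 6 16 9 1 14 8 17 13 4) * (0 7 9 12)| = |(0 6 16 12)(1 14 8 17 13 4 7 9)| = 8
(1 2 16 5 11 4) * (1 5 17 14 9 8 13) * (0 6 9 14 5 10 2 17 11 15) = (0 6 9 8 13 1 17 5 15)(2 16 11 4 10) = [6, 17, 16, 3, 10, 15, 9, 7, 13, 8, 2, 4, 12, 1, 14, 0, 11, 5]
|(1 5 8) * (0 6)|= 6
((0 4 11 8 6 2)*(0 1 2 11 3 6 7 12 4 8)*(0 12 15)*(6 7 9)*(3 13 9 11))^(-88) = (15)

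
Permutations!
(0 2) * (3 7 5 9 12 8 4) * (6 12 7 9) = (0 2)(3 9 7 5 6 12 8 4) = [2, 1, 0, 9, 3, 6, 12, 5, 4, 7, 10, 11, 8]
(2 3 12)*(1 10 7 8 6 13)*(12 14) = [0, 10, 3, 14, 4, 5, 13, 8, 6, 9, 7, 11, 2, 1, 12] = (1 10 7 8 6 13)(2 3 14 12)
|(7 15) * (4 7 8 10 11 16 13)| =8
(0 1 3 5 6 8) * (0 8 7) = (8)(0 1 3 5 6 7) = [1, 3, 2, 5, 4, 6, 7, 0, 8]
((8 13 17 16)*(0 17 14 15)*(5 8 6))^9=(17)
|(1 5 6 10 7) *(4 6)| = |(1 5 4 6 10 7)| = 6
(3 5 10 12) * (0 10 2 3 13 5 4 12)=[10, 1, 3, 4, 12, 2, 6, 7, 8, 9, 0, 11, 13, 5]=(0 10)(2 3 4 12 13 5)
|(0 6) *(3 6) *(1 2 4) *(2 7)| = |(0 3 6)(1 7 2 4)| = 12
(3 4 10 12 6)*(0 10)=[10, 1, 2, 4, 0, 5, 3, 7, 8, 9, 12, 11, 6]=(0 10 12 6 3 4)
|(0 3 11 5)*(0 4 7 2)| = |(0 3 11 5 4 7 2)| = 7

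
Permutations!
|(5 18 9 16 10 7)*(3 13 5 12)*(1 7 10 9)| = 14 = |(1 7 12 3 13 5 18)(9 16)|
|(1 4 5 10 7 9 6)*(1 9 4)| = 4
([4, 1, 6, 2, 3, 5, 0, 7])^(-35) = [0, 1, 2, 3, 4, 5, 6, 7]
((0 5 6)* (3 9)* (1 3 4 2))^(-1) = ((0 5 6)(1 3 9 4 2))^(-1) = (0 6 5)(1 2 4 9 3)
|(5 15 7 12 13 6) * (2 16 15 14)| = |(2 16 15 7 12 13 6 5 14)| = 9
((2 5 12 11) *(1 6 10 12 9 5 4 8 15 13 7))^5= (1 2 7 11 13 12 15 10 8 6 4)(5 9)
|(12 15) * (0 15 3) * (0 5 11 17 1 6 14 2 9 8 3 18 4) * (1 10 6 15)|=30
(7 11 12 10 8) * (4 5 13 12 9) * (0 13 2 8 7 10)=[13, 1, 8, 3, 5, 2, 6, 11, 10, 4, 7, 9, 0, 12]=(0 13 12)(2 8 10 7 11 9 4 5)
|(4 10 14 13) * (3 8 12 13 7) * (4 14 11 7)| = 9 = |(3 8 12 13 14 4 10 11 7)|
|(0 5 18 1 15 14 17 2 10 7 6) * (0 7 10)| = |(0 5 18 1 15 14 17 2)(6 7)| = 8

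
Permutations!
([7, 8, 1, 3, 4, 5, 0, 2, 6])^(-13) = (0 6 8 1 2 7)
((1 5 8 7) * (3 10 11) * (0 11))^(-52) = ((0 11 3 10)(1 5 8 7))^(-52) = (11)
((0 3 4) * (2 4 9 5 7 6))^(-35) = (0 6 9 4 7 3 2 5)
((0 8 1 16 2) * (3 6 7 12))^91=((0 8 1 16 2)(3 6 7 12))^91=(0 8 1 16 2)(3 12 7 6)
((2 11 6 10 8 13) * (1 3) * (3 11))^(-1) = (1 3 2 13 8 10 6 11)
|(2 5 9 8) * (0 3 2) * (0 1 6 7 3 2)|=9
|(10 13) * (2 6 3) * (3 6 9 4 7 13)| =|(2 9 4 7 13 10 3)| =7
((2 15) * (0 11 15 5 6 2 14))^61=((0 11 15 14)(2 5 6))^61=(0 11 15 14)(2 5 6)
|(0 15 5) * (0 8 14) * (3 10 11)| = 15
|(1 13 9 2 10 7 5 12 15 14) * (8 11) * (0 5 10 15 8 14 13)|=|(0 5 12 8 11 14 1)(2 15 13 9)(7 10)|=28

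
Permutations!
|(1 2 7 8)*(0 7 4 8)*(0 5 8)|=7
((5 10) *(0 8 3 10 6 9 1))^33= (0 8 3 10 5 6 9 1)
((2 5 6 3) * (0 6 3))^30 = (6) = ((0 6)(2 5 3))^30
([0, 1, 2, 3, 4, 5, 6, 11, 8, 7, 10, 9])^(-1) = (7 9 11)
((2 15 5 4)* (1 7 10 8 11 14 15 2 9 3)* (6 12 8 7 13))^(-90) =((1 13 6 12 8 11 14 15 5 4 9 3)(7 10))^(-90) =(1 14)(3 11)(4 12)(5 6)(8 9)(13 15)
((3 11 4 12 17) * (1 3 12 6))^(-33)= (1 11 6 3 4)(12 17)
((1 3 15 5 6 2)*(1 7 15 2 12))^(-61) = (1 7 6 3 15 12 2 5)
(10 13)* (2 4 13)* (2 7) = (2 4 13 10 7) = [0, 1, 4, 3, 13, 5, 6, 2, 8, 9, 7, 11, 12, 10]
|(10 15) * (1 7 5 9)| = 4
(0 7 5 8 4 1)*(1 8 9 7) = (0 1)(4 8)(5 9 7) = [1, 0, 2, 3, 8, 9, 6, 5, 4, 7]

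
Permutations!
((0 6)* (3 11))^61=(0 6)(3 11)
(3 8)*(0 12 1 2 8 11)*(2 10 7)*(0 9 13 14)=(0 12 1 10 7 2 8 3 11 9 13 14)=[12, 10, 8, 11, 4, 5, 6, 2, 3, 13, 7, 9, 1, 14, 0]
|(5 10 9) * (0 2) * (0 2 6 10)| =|(0 6 10 9 5)| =5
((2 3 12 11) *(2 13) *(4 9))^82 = (2 12 13 3 11)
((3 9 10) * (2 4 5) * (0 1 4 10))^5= (0 10 4 9 2 1 3 5)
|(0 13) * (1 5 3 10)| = 4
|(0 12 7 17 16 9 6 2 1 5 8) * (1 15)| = |(0 12 7 17 16 9 6 2 15 1 5 8)| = 12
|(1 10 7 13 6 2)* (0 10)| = |(0 10 7 13 6 2 1)| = 7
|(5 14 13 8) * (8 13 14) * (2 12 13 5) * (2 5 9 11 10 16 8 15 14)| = |(2 12 13 9 11 10 16 8 5 15 14)| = 11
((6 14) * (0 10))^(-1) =((0 10)(6 14))^(-1) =(0 10)(6 14)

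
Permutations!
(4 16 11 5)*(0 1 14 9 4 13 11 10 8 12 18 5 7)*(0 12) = (0 1 14 9 4 16 10 8)(5 13 11 7 12 18) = [1, 14, 2, 3, 16, 13, 6, 12, 0, 4, 8, 7, 18, 11, 9, 15, 10, 17, 5]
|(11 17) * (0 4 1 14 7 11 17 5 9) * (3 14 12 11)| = 21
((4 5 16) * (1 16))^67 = (1 5 4 16)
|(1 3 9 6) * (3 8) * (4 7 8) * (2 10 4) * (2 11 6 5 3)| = 15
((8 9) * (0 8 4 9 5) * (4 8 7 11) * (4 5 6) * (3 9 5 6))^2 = (0 11 4)(3 8 9)(5 7 6)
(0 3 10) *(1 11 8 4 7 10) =(0 3 1 11 8 4 7 10) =[3, 11, 2, 1, 7, 5, 6, 10, 4, 9, 0, 8]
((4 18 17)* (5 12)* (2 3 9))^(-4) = ((2 3 9)(4 18 17)(5 12))^(-4) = (2 9 3)(4 17 18)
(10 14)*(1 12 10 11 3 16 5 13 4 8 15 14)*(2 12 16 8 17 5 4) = (1 16 4 17 5 13 2 12 10)(3 8 15 14 11) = [0, 16, 12, 8, 17, 13, 6, 7, 15, 9, 1, 3, 10, 2, 11, 14, 4, 5]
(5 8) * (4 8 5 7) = (4 8 7) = [0, 1, 2, 3, 8, 5, 6, 4, 7]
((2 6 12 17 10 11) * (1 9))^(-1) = ((1 9)(2 6 12 17 10 11))^(-1) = (1 9)(2 11 10 17 12 6)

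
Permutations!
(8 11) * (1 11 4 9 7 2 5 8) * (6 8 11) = (1 6 8 4 9 7 2 5 11) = [0, 6, 5, 3, 9, 11, 8, 2, 4, 7, 10, 1]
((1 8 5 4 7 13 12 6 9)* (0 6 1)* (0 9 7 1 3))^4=((0 6 7 13 12 3)(1 8 5 4))^4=(0 12 7)(3 13 6)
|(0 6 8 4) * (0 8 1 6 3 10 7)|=4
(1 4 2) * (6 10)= (1 4 2)(6 10)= [0, 4, 1, 3, 2, 5, 10, 7, 8, 9, 6]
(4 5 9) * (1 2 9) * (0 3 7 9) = (0 3 7 9 4 5 1 2) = [3, 2, 0, 7, 5, 1, 6, 9, 8, 4]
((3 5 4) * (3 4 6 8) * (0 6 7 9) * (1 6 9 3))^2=(9)(1 8 6)(3 7 5)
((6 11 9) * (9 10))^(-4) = ((6 11 10 9))^(-4) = (11)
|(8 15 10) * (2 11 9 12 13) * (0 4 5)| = 15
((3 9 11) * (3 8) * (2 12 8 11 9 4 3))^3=(12)(3 4)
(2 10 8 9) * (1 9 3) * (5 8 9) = [0, 5, 10, 1, 4, 8, 6, 7, 3, 2, 9] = (1 5 8 3)(2 10 9)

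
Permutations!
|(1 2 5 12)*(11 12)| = |(1 2 5 11 12)| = 5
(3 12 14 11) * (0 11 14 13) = [11, 1, 2, 12, 4, 5, 6, 7, 8, 9, 10, 3, 13, 0, 14] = (14)(0 11 3 12 13)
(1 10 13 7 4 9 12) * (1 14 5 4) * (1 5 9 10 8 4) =(1 8 4 10 13 7 5)(9 12 14) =[0, 8, 2, 3, 10, 1, 6, 5, 4, 12, 13, 11, 14, 7, 9]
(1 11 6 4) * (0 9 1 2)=[9, 11, 0, 3, 2, 5, 4, 7, 8, 1, 10, 6]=(0 9 1 11 6 4 2)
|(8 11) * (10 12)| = 2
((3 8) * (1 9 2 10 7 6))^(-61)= ((1 9 2 10 7 6)(3 8))^(-61)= (1 6 7 10 2 9)(3 8)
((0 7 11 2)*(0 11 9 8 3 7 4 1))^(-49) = ((0 4 1)(2 11)(3 7 9 8))^(-49) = (0 1 4)(2 11)(3 8 9 7)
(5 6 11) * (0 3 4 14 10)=(0 3 4 14 10)(5 6 11)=[3, 1, 2, 4, 14, 6, 11, 7, 8, 9, 0, 5, 12, 13, 10]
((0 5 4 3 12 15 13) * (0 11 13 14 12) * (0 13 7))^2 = (0 4 13 7 5 3 11)(12 14 15)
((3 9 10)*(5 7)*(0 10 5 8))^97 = (0 8 7 5 9 3 10)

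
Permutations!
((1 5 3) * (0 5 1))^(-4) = (0 3 5) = ((0 5 3))^(-4)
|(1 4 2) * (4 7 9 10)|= 6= |(1 7 9 10 4 2)|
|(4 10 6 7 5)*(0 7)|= 6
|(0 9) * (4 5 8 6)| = |(0 9)(4 5 8 6)| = 4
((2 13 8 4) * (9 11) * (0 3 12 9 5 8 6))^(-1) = ((0 3 12 9 11 5 8 4 2 13 6))^(-1) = (0 6 13 2 4 8 5 11 9 12 3)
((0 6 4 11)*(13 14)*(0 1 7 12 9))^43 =(0 11 12 6 1 9 4 7)(13 14)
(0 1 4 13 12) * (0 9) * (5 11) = (0 1 4 13 12 9)(5 11) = [1, 4, 2, 3, 13, 11, 6, 7, 8, 0, 10, 5, 9, 12]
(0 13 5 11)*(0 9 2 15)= [13, 1, 15, 3, 4, 11, 6, 7, 8, 2, 10, 9, 12, 5, 14, 0]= (0 13 5 11 9 2 15)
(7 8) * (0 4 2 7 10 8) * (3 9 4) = (0 3 9 4 2 7)(8 10) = [3, 1, 7, 9, 2, 5, 6, 0, 10, 4, 8]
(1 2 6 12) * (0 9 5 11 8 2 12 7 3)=[9, 12, 6, 0, 4, 11, 7, 3, 2, 5, 10, 8, 1]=(0 9 5 11 8 2 6 7 3)(1 12)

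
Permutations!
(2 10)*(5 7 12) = [0, 1, 10, 3, 4, 7, 6, 12, 8, 9, 2, 11, 5] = (2 10)(5 7 12)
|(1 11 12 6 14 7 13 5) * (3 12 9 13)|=5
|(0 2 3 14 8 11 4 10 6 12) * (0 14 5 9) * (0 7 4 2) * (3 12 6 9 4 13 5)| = |(2 12 14 8 11)(4 10 9 7 13 5)| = 30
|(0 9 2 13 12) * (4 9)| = 6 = |(0 4 9 2 13 12)|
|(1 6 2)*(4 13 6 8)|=|(1 8 4 13 6 2)|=6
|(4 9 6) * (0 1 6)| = 5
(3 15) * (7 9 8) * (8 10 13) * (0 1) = (0 1)(3 15)(7 9 10 13 8) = [1, 0, 2, 15, 4, 5, 6, 9, 7, 10, 13, 11, 12, 8, 14, 3]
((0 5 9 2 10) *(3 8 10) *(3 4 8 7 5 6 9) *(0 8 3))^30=((0 6 9 2 4 3 7 5)(8 10))^30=(10)(0 7 4 9)(2 6 5 3)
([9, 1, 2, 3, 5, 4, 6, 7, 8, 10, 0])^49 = (0 9 10)(4 5)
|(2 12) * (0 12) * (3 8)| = 6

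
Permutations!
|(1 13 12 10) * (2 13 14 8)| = 7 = |(1 14 8 2 13 12 10)|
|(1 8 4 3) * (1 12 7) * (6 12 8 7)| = 6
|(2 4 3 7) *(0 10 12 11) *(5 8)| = 4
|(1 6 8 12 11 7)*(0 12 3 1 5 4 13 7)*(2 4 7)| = |(0 12 11)(1 6 8 3)(2 4 13)(5 7)| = 12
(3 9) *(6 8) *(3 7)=(3 9 7)(6 8)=[0, 1, 2, 9, 4, 5, 8, 3, 6, 7]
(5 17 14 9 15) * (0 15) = (0 15 5 17 14 9) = [15, 1, 2, 3, 4, 17, 6, 7, 8, 0, 10, 11, 12, 13, 9, 5, 16, 14]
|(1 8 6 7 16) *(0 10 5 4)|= |(0 10 5 4)(1 8 6 7 16)|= 20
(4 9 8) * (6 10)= (4 9 8)(6 10)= [0, 1, 2, 3, 9, 5, 10, 7, 4, 8, 6]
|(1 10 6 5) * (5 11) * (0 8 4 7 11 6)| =|(0 8 4 7 11 5 1 10)| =8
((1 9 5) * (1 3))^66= (1 5)(3 9)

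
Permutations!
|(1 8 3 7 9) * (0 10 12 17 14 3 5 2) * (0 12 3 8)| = |(0 10 3 7 9 1)(2 12 17 14 8 5)| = 6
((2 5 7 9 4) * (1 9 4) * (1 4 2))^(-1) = ((1 9 4)(2 5 7))^(-1) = (1 4 9)(2 7 5)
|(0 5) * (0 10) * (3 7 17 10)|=|(0 5 3 7 17 10)|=6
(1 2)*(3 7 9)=[0, 2, 1, 7, 4, 5, 6, 9, 8, 3]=(1 2)(3 7 9)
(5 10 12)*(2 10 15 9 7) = (2 10 12 5 15 9 7) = [0, 1, 10, 3, 4, 15, 6, 2, 8, 7, 12, 11, 5, 13, 14, 9]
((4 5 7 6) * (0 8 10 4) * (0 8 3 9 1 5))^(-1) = (0 4 10 8 6 7 5 1 9 3)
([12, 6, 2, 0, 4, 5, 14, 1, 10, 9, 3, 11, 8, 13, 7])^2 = (0 8 3 12 10)(1 14)(6 7)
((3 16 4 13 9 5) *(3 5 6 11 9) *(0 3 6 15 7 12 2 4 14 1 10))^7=(0 3 16 14 1 10)(2 7 9 6 4 12 15 11 13)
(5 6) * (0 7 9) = (0 7 9)(5 6) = [7, 1, 2, 3, 4, 6, 5, 9, 8, 0]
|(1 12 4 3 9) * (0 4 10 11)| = 8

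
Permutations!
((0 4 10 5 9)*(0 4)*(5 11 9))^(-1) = ((4 10 11 9))^(-1) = (4 9 11 10)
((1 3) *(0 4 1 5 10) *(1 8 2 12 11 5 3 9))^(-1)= ((0 4 8 2 12 11 5 10)(1 9))^(-1)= (0 10 5 11 12 2 8 4)(1 9)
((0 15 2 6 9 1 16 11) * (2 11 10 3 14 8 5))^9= (1 9 6 2 5 8 14 3 10 16)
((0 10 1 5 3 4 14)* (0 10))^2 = ((1 5 3 4 14 10))^2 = (1 3 14)(4 10 5)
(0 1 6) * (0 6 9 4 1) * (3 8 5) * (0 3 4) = [3, 9, 2, 8, 1, 4, 6, 7, 5, 0] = (0 3 8 5 4 1 9)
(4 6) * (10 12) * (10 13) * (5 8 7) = (4 6)(5 8 7)(10 12 13) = [0, 1, 2, 3, 6, 8, 4, 5, 7, 9, 12, 11, 13, 10]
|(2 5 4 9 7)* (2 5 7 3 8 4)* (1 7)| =4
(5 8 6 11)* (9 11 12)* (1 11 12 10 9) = (1 11 5 8 6 10 9 12) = [0, 11, 2, 3, 4, 8, 10, 7, 6, 12, 9, 5, 1]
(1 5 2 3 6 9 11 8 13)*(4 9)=(1 5 2 3 6 4 9 11 8 13)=[0, 5, 3, 6, 9, 2, 4, 7, 13, 11, 10, 8, 12, 1]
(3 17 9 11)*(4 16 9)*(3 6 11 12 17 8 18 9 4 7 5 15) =(3 8 18 9 12 17 7 5 15)(4 16)(6 11) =[0, 1, 2, 8, 16, 15, 11, 5, 18, 12, 10, 6, 17, 13, 14, 3, 4, 7, 9]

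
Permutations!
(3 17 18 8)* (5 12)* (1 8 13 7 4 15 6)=(1 8 3 17 18 13 7 4 15 6)(5 12)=[0, 8, 2, 17, 15, 12, 1, 4, 3, 9, 10, 11, 5, 7, 14, 6, 16, 18, 13]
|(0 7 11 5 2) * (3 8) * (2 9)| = 6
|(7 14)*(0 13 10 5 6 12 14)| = 8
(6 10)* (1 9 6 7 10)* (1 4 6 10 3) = (1 9 10 7 3)(4 6) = [0, 9, 2, 1, 6, 5, 4, 3, 8, 10, 7]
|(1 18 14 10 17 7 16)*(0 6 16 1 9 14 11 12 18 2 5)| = 33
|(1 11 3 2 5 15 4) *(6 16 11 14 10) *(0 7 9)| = 33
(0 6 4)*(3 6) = [3, 1, 2, 6, 0, 5, 4] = (0 3 6 4)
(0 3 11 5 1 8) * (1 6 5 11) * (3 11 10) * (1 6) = (0 11 10 3 6 5 1 8) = [11, 8, 2, 6, 4, 1, 5, 7, 0, 9, 3, 10]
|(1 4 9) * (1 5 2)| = |(1 4 9 5 2)| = 5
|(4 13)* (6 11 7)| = |(4 13)(6 11 7)| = 6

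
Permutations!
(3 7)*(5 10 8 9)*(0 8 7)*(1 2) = [8, 2, 1, 0, 4, 10, 6, 3, 9, 5, 7] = (0 8 9 5 10 7 3)(1 2)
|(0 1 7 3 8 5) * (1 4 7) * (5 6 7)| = |(0 4 5)(3 8 6 7)| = 12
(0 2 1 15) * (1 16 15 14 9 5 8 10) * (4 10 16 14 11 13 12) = (0 2 14 9 5 8 16 15)(1 11 13 12 4 10) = [2, 11, 14, 3, 10, 8, 6, 7, 16, 5, 1, 13, 4, 12, 9, 0, 15]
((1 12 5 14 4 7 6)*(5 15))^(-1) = (1 6 7 4 14 5 15 12)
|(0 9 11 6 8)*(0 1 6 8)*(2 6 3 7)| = 9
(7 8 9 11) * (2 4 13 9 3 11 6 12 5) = (2 4 13 9 6 12 5)(3 11 7 8) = [0, 1, 4, 11, 13, 2, 12, 8, 3, 6, 10, 7, 5, 9]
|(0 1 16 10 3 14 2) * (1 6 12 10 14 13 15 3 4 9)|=30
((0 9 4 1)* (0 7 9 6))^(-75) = (0 6)(1 7 9 4)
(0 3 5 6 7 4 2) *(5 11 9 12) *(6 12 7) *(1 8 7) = (0 3 11 9 1 8 7 4 2)(5 12) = [3, 8, 0, 11, 2, 12, 6, 4, 7, 1, 10, 9, 5]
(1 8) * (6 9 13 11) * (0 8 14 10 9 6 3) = [8, 14, 2, 0, 4, 5, 6, 7, 1, 13, 9, 3, 12, 11, 10] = (0 8 1 14 10 9 13 11 3)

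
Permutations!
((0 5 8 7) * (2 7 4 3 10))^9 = (0 5 8 4 3 10 2 7) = ((0 5 8 4 3 10 2 7))^9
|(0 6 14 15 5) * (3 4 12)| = 15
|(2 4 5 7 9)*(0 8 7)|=7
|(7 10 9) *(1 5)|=|(1 5)(7 10 9)|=6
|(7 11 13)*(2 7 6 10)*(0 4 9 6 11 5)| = 8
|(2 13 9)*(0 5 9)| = 5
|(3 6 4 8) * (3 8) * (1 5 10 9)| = 12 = |(1 5 10 9)(3 6 4)|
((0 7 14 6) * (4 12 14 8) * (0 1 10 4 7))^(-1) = (1 6 14 12 4 10)(7 8)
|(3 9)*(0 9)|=3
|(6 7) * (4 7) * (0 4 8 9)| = |(0 4 7 6 8 9)| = 6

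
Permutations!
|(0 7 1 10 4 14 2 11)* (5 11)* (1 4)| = |(0 7 4 14 2 5 11)(1 10)| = 14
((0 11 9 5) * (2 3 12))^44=((0 11 9 5)(2 3 12))^44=(2 12 3)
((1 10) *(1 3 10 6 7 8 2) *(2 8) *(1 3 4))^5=((1 6 7 2 3 10 4))^5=(1 10 2 6 4 3 7)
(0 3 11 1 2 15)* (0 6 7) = (0 3 11 1 2 15 6 7) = [3, 2, 15, 11, 4, 5, 7, 0, 8, 9, 10, 1, 12, 13, 14, 6]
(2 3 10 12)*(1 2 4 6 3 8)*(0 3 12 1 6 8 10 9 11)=[3, 2, 10, 9, 8, 5, 12, 7, 6, 11, 1, 0, 4]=(0 3 9 11)(1 2 10)(4 8 6 12)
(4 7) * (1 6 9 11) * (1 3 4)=(1 6 9 11 3 4 7)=[0, 6, 2, 4, 7, 5, 9, 1, 8, 11, 10, 3]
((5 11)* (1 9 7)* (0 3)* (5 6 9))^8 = ((0 3)(1 5 11 6 9 7))^8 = (1 11 9)(5 6 7)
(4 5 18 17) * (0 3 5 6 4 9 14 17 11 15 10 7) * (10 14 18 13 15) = (0 3 5 13 15 14 17 9 18 11 10 7)(4 6) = [3, 1, 2, 5, 6, 13, 4, 0, 8, 18, 7, 10, 12, 15, 17, 14, 16, 9, 11]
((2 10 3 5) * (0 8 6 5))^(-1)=(0 3 10 2 5 6 8)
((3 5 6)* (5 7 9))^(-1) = ((3 7 9 5 6))^(-1) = (3 6 5 9 7)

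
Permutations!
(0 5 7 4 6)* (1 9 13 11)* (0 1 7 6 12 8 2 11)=(0 5 6 1 9 13)(2 11 7 4 12 8)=[5, 9, 11, 3, 12, 6, 1, 4, 2, 13, 10, 7, 8, 0]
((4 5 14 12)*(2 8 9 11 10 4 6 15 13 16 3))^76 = (2 5 16 10 15 9 12)(3 4 13 11 6 8 14)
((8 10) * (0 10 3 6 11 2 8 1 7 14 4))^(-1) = ((0 10 1 7 14 4)(2 8 3 6 11))^(-1) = (0 4 14 7 1 10)(2 11 6 3 8)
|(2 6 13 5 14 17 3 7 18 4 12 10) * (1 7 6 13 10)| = |(1 7 18 4 12)(2 13 5 14 17 3 6 10)| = 40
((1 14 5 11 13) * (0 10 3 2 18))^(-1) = ((0 10 3 2 18)(1 14 5 11 13))^(-1) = (0 18 2 3 10)(1 13 11 5 14)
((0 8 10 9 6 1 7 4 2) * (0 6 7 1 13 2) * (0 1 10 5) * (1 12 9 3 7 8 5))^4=(1 4)(2 6 13)(3 9)(7 8)(10 12)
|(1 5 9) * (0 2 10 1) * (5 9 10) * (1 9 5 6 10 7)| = |(0 2 6 10 9)(1 5 7)| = 15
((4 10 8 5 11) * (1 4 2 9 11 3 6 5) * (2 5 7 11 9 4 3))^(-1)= (1 8 10 4 2 5 11 7 6 3)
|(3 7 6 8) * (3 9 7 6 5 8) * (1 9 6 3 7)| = 4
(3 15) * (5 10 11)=(3 15)(5 10 11)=[0, 1, 2, 15, 4, 10, 6, 7, 8, 9, 11, 5, 12, 13, 14, 3]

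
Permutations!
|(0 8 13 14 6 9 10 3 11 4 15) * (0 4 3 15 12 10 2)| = |(0 8 13 14 6 9 2)(3 11)(4 12 10 15)| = 28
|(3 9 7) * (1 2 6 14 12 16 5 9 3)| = 9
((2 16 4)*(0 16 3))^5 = (16)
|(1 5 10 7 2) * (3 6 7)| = 7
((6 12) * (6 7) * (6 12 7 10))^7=(6 10 12 7)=((6 7 12 10))^7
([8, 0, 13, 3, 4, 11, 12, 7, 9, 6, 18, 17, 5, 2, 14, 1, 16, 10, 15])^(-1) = [1, 15, 13, 3, 4, 12, 9, 7, 0, 8, 17, 5, 6, 2, 14, 18, 16, 11, 10]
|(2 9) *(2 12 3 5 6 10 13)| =8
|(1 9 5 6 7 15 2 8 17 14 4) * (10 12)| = |(1 9 5 6 7 15 2 8 17 14 4)(10 12)| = 22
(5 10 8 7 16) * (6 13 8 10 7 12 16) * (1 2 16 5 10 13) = (1 2 16 10 13 8 12 5 7 6) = [0, 2, 16, 3, 4, 7, 1, 6, 12, 9, 13, 11, 5, 8, 14, 15, 10]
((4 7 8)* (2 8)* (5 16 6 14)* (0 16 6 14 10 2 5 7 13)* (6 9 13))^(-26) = ((0 16 14 7 5 9 13)(2 8 4 6 10))^(-26) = (0 14 5 13 16 7 9)(2 10 6 4 8)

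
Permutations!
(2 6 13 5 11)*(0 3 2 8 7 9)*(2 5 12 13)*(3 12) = (0 12 13 3 5 11 8 7 9)(2 6) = [12, 1, 6, 5, 4, 11, 2, 9, 7, 0, 10, 8, 13, 3]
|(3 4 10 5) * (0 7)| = |(0 7)(3 4 10 5)| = 4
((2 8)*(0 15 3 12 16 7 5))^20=(0 5 7 16 12 3 15)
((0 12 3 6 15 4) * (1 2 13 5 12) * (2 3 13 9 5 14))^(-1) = (0 4 15 6 3 1)(2 14 13 12 5 9)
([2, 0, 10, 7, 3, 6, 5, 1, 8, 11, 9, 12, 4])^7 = [3, 4, 7, 11, 9, 6, 5, 12, 8, 0, 1, 2, 10]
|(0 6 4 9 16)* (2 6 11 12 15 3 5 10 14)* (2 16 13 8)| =|(0 11 12 15 3 5 10 14 16)(2 6 4 9 13 8)| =18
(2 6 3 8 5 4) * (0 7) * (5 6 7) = (0 5 4 2 7)(3 8 6) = [5, 1, 7, 8, 2, 4, 3, 0, 6]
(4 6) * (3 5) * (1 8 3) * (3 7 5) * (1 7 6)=[0, 8, 2, 3, 1, 7, 4, 5, 6]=(1 8 6 4)(5 7)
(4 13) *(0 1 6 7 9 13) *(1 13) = (0 13 4)(1 6 7 9) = [13, 6, 2, 3, 0, 5, 7, 9, 8, 1, 10, 11, 12, 4]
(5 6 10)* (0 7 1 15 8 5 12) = (0 7 1 15 8 5 6 10 12) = [7, 15, 2, 3, 4, 6, 10, 1, 5, 9, 12, 11, 0, 13, 14, 8]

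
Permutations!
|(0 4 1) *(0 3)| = 4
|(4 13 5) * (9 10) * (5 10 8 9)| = |(4 13 10 5)(8 9)| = 4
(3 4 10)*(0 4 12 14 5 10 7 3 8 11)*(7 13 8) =(0 4 13 8 11)(3 12 14 5 10 7) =[4, 1, 2, 12, 13, 10, 6, 3, 11, 9, 7, 0, 14, 8, 5]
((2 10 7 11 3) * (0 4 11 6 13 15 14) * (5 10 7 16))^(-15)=(16)(0 7)(2 14)(3 15)(4 6)(11 13)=((0 4 11 3 2 7 6 13 15 14)(5 10 16))^(-15)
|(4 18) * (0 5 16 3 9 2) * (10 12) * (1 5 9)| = 12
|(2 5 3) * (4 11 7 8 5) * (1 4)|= 8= |(1 4 11 7 8 5 3 2)|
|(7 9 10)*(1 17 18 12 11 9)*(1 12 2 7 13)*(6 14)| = 10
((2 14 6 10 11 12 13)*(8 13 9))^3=(2 10 9)(6 12 13)(8 14 11)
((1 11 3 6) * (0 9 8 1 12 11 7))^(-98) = (0 8 7 9 1)(3 12)(6 11)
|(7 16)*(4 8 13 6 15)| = 10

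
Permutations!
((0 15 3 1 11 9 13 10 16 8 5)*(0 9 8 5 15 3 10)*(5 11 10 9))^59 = (0 13 9 15 8 11 16 10 1 3)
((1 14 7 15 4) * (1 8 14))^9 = (4 15 7 14 8)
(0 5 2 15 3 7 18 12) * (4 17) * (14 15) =(0 5 2 14 15 3 7 18 12)(4 17) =[5, 1, 14, 7, 17, 2, 6, 18, 8, 9, 10, 11, 0, 13, 15, 3, 16, 4, 12]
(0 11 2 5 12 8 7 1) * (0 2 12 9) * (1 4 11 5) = [5, 2, 1, 3, 11, 9, 6, 4, 7, 0, 10, 12, 8] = (0 5 9)(1 2)(4 11 12 8 7)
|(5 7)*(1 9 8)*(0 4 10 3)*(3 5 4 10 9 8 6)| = 8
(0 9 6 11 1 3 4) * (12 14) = (0 9 6 11 1 3 4)(12 14) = [9, 3, 2, 4, 0, 5, 11, 7, 8, 6, 10, 1, 14, 13, 12]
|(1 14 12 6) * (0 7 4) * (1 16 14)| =12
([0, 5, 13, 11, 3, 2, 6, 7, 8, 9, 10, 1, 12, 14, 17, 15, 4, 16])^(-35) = [0, 17, 4, 13, 2, 16, 6, 7, 8, 9, 10, 14, 12, 3, 11, 15, 5, 1]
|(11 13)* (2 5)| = 2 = |(2 5)(11 13)|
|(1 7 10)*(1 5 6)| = |(1 7 10 5 6)| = 5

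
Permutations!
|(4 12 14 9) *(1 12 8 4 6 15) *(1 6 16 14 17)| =6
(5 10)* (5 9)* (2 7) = [0, 1, 7, 3, 4, 10, 6, 2, 8, 5, 9] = (2 7)(5 10 9)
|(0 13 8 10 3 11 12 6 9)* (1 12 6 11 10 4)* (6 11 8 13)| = |(13)(0 6 9)(1 12 8 4)(3 10)| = 12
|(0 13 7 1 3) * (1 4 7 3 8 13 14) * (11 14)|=|(0 11 14 1 8 13 3)(4 7)|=14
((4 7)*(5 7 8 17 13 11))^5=((4 8 17 13 11 5 7))^5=(4 5 13 8 7 11 17)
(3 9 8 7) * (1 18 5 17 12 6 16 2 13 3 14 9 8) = [0, 18, 13, 8, 4, 17, 16, 14, 7, 1, 10, 11, 6, 3, 9, 15, 2, 12, 5] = (1 18 5 17 12 6 16 2 13 3 8 7 14 9)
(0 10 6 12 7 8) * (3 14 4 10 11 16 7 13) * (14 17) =(0 11 16 7 8)(3 17 14 4 10 6 12 13) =[11, 1, 2, 17, 10, 5, 12, 8, 0, 9, 6, 16, 13, 3, 4, 15, 7, 14]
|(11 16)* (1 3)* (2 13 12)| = 6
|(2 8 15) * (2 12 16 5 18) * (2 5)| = 10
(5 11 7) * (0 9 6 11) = (0 9 6 11 7 5) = [9, 1, 2, 3, 4, 0, 11, 5, 8, 6, 10, 7]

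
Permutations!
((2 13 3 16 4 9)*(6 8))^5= (2 9 4 16 3 13)(6 8)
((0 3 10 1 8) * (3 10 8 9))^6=((0 10 1 9 3 8))^6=(10)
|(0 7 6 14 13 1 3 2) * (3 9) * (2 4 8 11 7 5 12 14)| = |(0 5 12 14 13 1 9 3 4 8 11 7 6 2)| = 14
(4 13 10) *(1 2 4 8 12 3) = (1 2 4 13 10 8 12 3) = [0, 2, 4, 1, 13, 5, 6, 7, 12, 9, 8, 11, 3, 10]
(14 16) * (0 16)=[16, 1, 2, 3, 4, 5, 6, 7, 8, 9, 10, 11, 12, 13, 0, 15, 14]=(0 16 14)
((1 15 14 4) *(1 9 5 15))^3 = ((4 9 5 15 14))^3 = (4 15 9 14 5)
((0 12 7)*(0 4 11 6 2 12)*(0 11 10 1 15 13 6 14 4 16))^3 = ((0 11 14 4 10 1 15 13 6 2 12 7 16))^3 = (0 4 15 2 16 14 1 6 7 11 10 13 12)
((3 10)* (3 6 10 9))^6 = (10) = ((3 9)(6 10))^6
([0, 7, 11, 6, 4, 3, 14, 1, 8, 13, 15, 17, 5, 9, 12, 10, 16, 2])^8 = (2 17 11)(3 12 6 5 14)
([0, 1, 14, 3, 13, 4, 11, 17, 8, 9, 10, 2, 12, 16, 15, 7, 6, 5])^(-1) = (2 11 6 16 13 4 5 17 7 15 14)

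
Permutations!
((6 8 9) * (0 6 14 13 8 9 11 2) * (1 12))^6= (0 11 13 9)(2 8 14 6)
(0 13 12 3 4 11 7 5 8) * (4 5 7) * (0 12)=(0 13)(3 5 8 12)(4 11)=[13, 1, 2, 5, 11, 8, 6, 7, 12, 9, 10, 4, 3, 0]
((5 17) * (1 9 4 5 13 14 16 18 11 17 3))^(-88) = (1 4 3 9 5)(11 13 16)(14 18 17)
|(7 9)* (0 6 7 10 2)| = 6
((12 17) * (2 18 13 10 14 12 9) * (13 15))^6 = ((2 18 15 13 10 14 12 17 9))^6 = (2 12 13)(9 14 15)(10 18 17)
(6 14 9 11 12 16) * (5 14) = (5 14 9 11 12 16 6) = [0, 1, 2, 3, 4, 14, 5, 7, 8, 11, 10, 12, 16, 13, 9, 15, 6]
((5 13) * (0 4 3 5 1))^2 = ((0 4 3 5 13 1))^2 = (0 3 13)(1 4 5)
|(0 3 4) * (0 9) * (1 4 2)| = |(0 3 2 1 4 9)| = 6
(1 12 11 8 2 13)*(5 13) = (1 12 11 8 2 5 13) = [0, 12, 5, 3, 4, 13, 6, 7, 2, 9, 10, 8, 11, 1]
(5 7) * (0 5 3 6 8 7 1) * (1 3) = (0 5 3 6 8 7 1) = [5, 0, 2, 6, 4, 3, 8, 1, 7]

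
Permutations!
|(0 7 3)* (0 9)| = |(0 7 3 9)| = 4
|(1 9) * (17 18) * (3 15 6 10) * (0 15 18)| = 14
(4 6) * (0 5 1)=(0 5 1)(4 6)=[5, 0, 2, 3, 6, 1, 4]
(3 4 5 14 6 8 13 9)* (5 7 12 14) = (3 4 7 12 14 6 8 13 9) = [0, 1, 2, 4, 7, 5, 8, 12, 13, 3, 10, 11, 14, 9, 6]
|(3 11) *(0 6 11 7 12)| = 6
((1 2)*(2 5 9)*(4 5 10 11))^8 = ((1 10 11 4 5 9 2))^8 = (1 10 11 4 5 9 2)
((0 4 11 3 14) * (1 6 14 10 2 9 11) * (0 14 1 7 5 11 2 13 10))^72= ((14)(0 4 7 5 11 3)(1 6)(2 9)(10 13))^72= (14)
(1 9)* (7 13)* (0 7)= (0 7 13)(1 9)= [7, 9, 2, 3, 4, 5, 6, 13, 8, 1, 10, 11, 12, 0]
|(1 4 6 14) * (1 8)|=5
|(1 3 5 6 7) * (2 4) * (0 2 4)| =|(0 2)(1 3 5 6 7)| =10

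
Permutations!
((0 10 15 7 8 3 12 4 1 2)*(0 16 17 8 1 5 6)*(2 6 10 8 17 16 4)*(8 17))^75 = (0 7 5 12 17 1 10 2 8 6 15 4 3)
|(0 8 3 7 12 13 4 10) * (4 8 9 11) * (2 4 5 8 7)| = |(0 9 11 5 8 3 2 4 10)(7 12 13)| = 9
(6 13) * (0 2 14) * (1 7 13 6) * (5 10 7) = (0 2 14)(1 5 10 7 13) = [2, 5, 14, 3, 4, 10, 6, 13, 8, 9, 7, 11, 12, 1, 0]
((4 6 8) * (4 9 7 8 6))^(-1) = ((7 8 9))^(-1) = (7 9 8)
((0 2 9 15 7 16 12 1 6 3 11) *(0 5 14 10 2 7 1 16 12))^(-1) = ((0 7 12 16)(1 6 3 11 5 14 10 2 9 15))^(-1) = (0 16 12 7)(1 15 9 2 10 14 5 11 3 6)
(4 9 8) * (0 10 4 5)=(0 10 4 9 8 5)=[10, 1, 2, 3, 9, 0, 6, 7, 5, 8, 4]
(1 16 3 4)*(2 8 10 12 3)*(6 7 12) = (1 16 2 8 10 6 7 12 3 4) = [0, 16, 8, 4, 1, 5, 7, 12, 10, 9, 6, 11, 3, 13, 14, 15, 2]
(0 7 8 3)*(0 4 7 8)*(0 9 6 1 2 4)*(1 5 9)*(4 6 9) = (9)(0 8 3)(1 2 6 5 4 7) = [8, 2, 6, 0, 7, 4, 5, 1, 3, 9]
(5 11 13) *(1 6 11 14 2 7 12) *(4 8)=(1 6 11 13 5 14 2 7 12)(4 8)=[0, 6, 7, 3, 8, 14, 11, 12, 4, 9, 10, 13, 1, 5, 2]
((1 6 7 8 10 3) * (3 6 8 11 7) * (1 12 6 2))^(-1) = (1 2 10 8)(3 6 12)(7 11)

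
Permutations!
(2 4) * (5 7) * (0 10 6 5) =(0 10 6 5 7)(2 4) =[10, 1, 4, 3, 2, 7, 5, 0, 8, 9, 6]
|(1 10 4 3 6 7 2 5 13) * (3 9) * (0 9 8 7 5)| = |(0 9 3 6 5 13 1 10 4 8 7 2)| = 12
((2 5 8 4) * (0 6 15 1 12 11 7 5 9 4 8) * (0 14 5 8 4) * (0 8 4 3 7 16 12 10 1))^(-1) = (0 15 6)(1 10)(2 4 7 3 8 9)(5 14)(11 12 16)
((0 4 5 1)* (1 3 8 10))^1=((0 4 5 3 8 10 1))^1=(0 4 5 3 8 10 1)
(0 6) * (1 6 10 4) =[10, 6, 2, 3, 1, 5, 0, 7, 8, 9, 4] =(0 10 4 1 6)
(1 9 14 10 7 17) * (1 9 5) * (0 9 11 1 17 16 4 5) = (0 9 14 10 7 16 4 5 17 11 1) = [9, 0, 2, 3, 5, 17, 6, 16, 8, 14, 7, 1, 12, 13, 10, 15, 4, 11]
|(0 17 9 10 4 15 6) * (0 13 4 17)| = 12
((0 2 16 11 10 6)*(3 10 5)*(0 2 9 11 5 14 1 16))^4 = ((0 9 11 14 1 16 5 3 10 6 2))^4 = (0 1 10 9 16 6 11 5 2 14 3)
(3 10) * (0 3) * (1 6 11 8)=[3, 6, 2, 10, 4, 5, 11, 7, 1, 9, 0, 8]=(0 3 10)(1 6 11 8)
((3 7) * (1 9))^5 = ((1 9)(3 7))^5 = (1 9)(3 7)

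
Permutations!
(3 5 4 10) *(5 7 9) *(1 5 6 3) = (1 5 4 10)(3 7 9 6) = [0, 5, 2, 7, 10, 4, 3, 9, 8, 6, 1]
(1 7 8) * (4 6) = (1 7 8)(4 6) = [0, 7, 2, 3, 6, 5, 4, 8, 1]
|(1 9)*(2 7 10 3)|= |(1 9)(2 7 10 3)|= 4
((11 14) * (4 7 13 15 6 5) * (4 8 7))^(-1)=((5 8 7 13 15 6)(11 14))^(-1)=(5 6 15 13 7 8)(11 14)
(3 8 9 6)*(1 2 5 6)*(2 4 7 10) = (1 4 7 10 2 5 6 3 8 9) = [0, 4, 5, 8, 7, 6, 3, 10, 9, 1, 2]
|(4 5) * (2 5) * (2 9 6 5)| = 4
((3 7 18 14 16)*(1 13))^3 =(1 13)(3 14 7 16 18)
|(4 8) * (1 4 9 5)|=5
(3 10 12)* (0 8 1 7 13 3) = (0 8 1 7 13 3 10 12) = [8, 7, 2, 10, 4, 5, 6, 13, 1, 9, 12, 11, 0, 3]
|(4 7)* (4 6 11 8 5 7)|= |(5 7 6 11 8)|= 5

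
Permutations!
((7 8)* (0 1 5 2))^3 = (0 2 5 1)(7 8)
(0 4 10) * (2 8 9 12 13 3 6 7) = (0 4 10)(2 8 9 12 13 3 6 7) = [4, 1, 8, 6, 10, 5, 7, 2, 9, 12, 0, 11, 13, 3]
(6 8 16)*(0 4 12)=[4, 1, 2, 3, 12, 5, 8, 7, 16, 9, 10, 11, 0, 13, 14, 15, 6]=(0 4 12)(6 8 16)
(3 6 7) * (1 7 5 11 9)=[0, 7, 2, 6, 4, 11, 5, 3, 8, 1, 10, 9]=(1 7 3 6 5 11 9)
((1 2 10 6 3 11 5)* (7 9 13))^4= ((1 2 10 6 3 11 5)(7 9 13))^4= (1 3 2 11 10 5 6)(7 9 13)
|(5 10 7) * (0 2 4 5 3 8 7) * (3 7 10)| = |(0 2 4 5 3 8 10)| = 7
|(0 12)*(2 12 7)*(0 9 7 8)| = 4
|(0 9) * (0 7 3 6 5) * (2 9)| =7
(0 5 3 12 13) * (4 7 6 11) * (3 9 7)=(0 5 9 7 6 11 4 3 12 13)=[5, 1, 2, 12, 3, 9, 11, 6, 8, 7, 10, 4, 13, 0]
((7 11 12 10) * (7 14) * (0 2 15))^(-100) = (0 15 2)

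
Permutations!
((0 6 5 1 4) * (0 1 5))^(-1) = (0 6)(1 4)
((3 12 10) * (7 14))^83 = ((3 12 10)(7 14))^83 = (3 10 12)(7 14)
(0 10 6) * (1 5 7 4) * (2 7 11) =(0 10 6)(1 5 11 2 7 4) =[10, 5, 7, 3, 1, 11, 0, 4, 8, 9, 6, 2]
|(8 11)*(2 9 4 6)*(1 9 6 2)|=10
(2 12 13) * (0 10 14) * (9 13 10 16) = [16, 1, 12, 3, 4, 5, 6, 7, 8, 13, 14, 11, 10, 2, 0, 15, 9] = (0 16 9 13 2 12 10 14)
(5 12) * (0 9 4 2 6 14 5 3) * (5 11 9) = (0 5 12 3)(2 6 14 11 9 4) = [5, 1, 6, 0, 2, 12, 14, 7, 8, 4, 10, 9, 3, 13, 11]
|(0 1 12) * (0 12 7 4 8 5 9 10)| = 8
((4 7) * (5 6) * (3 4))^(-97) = (3 7 4)(5 6) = ((3 4 7)(5 6))^(-97)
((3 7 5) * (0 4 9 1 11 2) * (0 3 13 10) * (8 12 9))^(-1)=((0 4 8 12 9 1 11 2 3 7 5 13 10))^(-1)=(0 10 13 5 7 3 2 11 1 9 12 8 4)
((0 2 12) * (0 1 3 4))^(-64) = ((0 2 12 1 3 4))^(-64) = (0 12 3)(1 4 2)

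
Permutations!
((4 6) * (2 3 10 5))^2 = (2 10)(3 5)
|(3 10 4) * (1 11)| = |(1 11)(3 10 4)| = 6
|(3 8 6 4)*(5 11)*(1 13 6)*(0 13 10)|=|(0 13 6 4 3 8 1 10)(5 11)|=8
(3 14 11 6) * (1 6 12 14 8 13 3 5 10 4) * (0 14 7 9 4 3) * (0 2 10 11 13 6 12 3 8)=(0 14 13 2 10 8 6 5 11 3)(1 12 7 9 4)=[14, 12, 10, 0, 1, 11, 5, 9, 6, 4, 8, 3, 7, 2, 13]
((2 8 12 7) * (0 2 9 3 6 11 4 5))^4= (0 7 11 2 9 4 8 3 5 12 6)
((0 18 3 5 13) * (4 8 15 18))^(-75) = ((0 4 8 15 18 3 5 13))^(-75) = (0 3 8 13 18 4 5 15)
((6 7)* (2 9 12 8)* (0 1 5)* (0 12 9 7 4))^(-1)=(0 4 6 7 2 8 12 5 1)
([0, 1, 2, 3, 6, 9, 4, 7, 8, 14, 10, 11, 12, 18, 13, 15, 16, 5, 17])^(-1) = (4 6)(5 17 18 13 14 9)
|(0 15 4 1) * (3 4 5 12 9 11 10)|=10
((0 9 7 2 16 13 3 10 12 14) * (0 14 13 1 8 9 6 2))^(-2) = ((0 6 2 16 1 8 9 7)(3 10 12 13))^(-2) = (0 9 1 2)(3 12)(6 7 8 16)(10 13)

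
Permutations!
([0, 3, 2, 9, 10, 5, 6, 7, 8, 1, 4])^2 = (10)(1 9 3)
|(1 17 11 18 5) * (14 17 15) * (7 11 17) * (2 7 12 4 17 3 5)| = |(1 15 14 12 4 17 3 5)(2 7 11 18)| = 8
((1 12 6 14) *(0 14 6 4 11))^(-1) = ((0 14 1 12 4 11))^(-1) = (0 11 4 12 1 14)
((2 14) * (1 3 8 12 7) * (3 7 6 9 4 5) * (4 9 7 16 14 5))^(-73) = (1 12 5 16 6 3 14 7 8 2) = ((1 16 14 2 5 3 8 12 6 7))^(-73)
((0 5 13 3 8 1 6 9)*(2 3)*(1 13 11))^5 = (0 9 6 1 11 5)(2 3 8 13)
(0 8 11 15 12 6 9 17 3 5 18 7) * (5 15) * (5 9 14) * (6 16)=(0 8 11 9 17 3 15 12 16 6 14 5 18 7)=[8, 1, 2, 15, 4, 18, 14, 0, 11, 17, 10, 9, 16, 13, 5, 12, 6, 3, 7]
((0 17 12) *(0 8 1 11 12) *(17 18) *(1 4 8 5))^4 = (0 18 17)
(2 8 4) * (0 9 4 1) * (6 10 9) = (0 6 10 9 4 2 8 1) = [6, 0, 8, 3, 2, 5, 10, 7, 1, 4, 9]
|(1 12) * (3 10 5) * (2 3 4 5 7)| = 4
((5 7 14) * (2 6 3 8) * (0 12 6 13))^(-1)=(0 13 2 8 3 6 12)(5 14 7)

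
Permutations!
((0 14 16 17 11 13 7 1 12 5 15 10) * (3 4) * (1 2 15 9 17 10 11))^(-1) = (0 10 16 14)(1 17 9 5 12)(2 7 13 11 15)(3 4)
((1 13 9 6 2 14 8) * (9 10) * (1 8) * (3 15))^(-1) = ((1 13 10 9 6 2 14)(3 15))^(-1) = (1 14 2 6 9 10 13)(3 15)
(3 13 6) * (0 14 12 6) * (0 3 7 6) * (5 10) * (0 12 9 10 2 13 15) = [14, 1, 13, 15, 4, 2, 7, 6, 8, 10, 5, 11, 12, 3, 9, 0] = (0 14 9 10 5 2 13 3 15)(6 7)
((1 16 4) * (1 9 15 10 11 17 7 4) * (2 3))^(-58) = ((1 16)(2 3)(4 9 15 10 11 17 7))^(-58) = (4 17 10 9 7 11 15)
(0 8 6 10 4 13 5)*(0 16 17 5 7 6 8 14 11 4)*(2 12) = (0 14 11 4 13 7 6 10)(2 12)(5 16 17) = [14, 1, 12, 3, 13, 16, 10, 6, 8, 9, 0, 4, 2, 7, 11, 15, 17, 5]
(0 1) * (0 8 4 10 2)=(0 1 8 4 10 2)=[1, 8, 0, 3, 10, 5, 6, 7, 4, 9, 2]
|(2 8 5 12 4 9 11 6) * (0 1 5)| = 10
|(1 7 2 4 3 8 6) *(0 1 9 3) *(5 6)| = 5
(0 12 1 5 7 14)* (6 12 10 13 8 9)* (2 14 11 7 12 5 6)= (0 10 13 8 9 2 14)(1 6 5 12)(7 11)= [10, 6, 14, 3, 4, 12, 5, 11, 9, 2, 13, 7, 1, 8, 0]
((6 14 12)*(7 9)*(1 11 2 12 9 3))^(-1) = (1 3 7 9 14 6 12 2 11)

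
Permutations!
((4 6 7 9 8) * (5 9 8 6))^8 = (4 9 7)(5 6 8)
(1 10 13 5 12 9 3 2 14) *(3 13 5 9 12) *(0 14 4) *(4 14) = [4, 10, 14, 2, 0, 3, 6, 7, 8, 13, 5, 11, 12, 9, 1] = (0 4)(1 10 5 3 2 14)(9 13)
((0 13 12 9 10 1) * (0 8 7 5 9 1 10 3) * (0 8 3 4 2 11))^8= ((0 13 12 1 3 8 7 5 9 4 2 11))^8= (0 9 3)(1 11 5)(2 7 12)(4 8 13)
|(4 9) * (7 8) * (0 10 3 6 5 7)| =14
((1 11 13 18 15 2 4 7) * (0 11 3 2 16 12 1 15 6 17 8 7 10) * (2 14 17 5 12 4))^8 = ((0 11 13 18 6 5 12 1 3 14 17 8 7 15 16 4 10))^8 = (0 3 10 1 4 12 16 5 15 6 7 18 8 13 17 11 14)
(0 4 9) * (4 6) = [6, 1, 2, 3, 9, 5, 4, 7, 8, 0] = (0 6 4 9)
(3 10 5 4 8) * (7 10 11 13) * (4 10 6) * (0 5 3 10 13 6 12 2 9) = (0 5 13 7 12 2 9)(3 11 6 4 8 10) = [5, 1, 9, 11, 8, 13, 4, 12, 10, 0, 3, 6, 2, 7]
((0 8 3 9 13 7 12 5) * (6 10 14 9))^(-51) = (0 10 7 8 14 12 3 9 5 6 13)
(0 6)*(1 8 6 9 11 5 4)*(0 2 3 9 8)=(0 8 6 2 3 9 11 5 4 1)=[8, 0, 3, 9, 1, 4, 2, 7, 6, 11, 10, 5]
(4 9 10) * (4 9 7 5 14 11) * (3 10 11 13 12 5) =(3 10 9 11 4 7)(5 14 13 12) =[0, 1, 2, 10, 7, 14, 6, 3, 8, 11, 9, 4, 5, 12, 13]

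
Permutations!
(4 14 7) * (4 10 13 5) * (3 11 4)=[0, 1, 2, 11, 14, 3, 6, 10, 8, 9, 13, 4, 12, 5, 7]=(3 11 4 14 7 10 13 5)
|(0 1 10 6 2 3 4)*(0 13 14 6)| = |(0 1 10)(2 3 4 13 14 6)| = 6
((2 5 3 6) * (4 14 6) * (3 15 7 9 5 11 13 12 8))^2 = (2 13 8 4 6 11 12 3 14)(5 7)(9 15)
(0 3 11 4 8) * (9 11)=(0 3 9 11 4 8)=[3, 1, 2, 9, 8, 5, 6, 7, 0, 11, 10, 4]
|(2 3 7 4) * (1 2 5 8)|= 7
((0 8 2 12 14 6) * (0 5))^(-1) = ((0 8 2 12 14 6 5))^(-1) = (0 5 6 14 12 2 8)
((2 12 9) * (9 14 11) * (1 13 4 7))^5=((1 13 4 7)(2 12 14 11 9))^5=(14)(1 13 4 7)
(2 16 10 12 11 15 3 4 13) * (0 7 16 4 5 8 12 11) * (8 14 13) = (0 7 16 10 11 15 3 5 14 13 2 4 8 12) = [7, 1, 4, 5, 8, 14, 6, 16, 12, 9, 11, 15, 0, 2, 13, 3, 10]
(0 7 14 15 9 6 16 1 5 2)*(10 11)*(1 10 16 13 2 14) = (0 7 1 5 14 15 9 6 13 2)(10 11 16) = [7, 5, 0, 3, 4, 14, 13, 1, 8, 6, 11, 16, 12, 2, 15, 9, 10]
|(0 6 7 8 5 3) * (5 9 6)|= 12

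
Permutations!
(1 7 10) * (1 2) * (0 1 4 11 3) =(0 1 7 10 2 4 11 3) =[1, 7, 4, 0, 11, 5, 6, 10, 8, 9, 2, 3]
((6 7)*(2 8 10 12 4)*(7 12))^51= (2 10 6 4 8 7 12)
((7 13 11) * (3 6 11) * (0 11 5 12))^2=((0 11 7 13 3 6 5 12))^2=(0 7 3 5)(6 12 11 13)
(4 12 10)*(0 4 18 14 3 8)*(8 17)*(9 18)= (0 4 12 10 9 18 14 3 17 8)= [4, 1, 2, 17, 12, 5, 6, 7, 0, 18, 9, 11, 10, 13, 3, 15, 16, 8, 14]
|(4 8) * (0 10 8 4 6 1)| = 5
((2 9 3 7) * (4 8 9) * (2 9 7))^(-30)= ((2 4 8 7 9 3))^(-30)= (9)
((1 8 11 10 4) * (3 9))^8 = (1 10 8 4 11)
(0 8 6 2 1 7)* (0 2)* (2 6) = [8, 7, 1, 3, 4, 5, 0, 6, 2] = (0 8 2 1 7 6)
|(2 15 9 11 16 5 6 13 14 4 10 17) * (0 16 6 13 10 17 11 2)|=|(0 16 5 13 14 4 17)(2 15 9)(6 10 11)|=21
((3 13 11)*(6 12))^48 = (13)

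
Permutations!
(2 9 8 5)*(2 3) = (2 9 8 5 3) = [0, 1, 9, 2, 4, 3, 6, 7, 5, 8]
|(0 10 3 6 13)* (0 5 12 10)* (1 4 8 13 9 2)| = 11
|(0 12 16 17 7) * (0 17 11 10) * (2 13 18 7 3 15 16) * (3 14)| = 13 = |(0 12 2 13 18 7 17 14 3 15 16 11 10)|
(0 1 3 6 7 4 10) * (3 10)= (0 1 10)(3 6 7 4)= [1, 10, 2, 6, 3, 5, 7, 4, 8, 9, 0]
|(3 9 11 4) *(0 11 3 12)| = 4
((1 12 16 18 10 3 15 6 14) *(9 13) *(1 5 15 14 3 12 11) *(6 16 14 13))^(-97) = ((1 11)(3 13 9 6)(5 15 16 18 10 12 14))^(-97) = (1 11)(3 6 9 13)(5 15 16 18 10 12 14)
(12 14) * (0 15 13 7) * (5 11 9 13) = (0 15 5 11 9 13 7)(12 14) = [15, 1, 2, 3, 4, 11, 6, 0, 8, 13, 10, 9, 14, 7, 12, 5]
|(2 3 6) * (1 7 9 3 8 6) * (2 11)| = |(1 7 9 3)(2 8 6 11)| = 4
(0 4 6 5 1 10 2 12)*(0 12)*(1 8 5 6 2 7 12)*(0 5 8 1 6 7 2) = [4, 10, 5, 3, 0, 1, 7, 12, 8, 9, 2, 11, 6] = (0 4)(1 10 2 5)(6 7 12)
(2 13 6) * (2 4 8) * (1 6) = (1 6 4 8 2 13) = [0, 6, 13, 3, 8, 5, 4, 7, 2, 9, 10, 11, 12, 1]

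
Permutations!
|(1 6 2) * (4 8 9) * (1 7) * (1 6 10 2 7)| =6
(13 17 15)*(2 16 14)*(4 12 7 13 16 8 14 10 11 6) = (2 8 14)(4 12 7 13 17 15 16 10 11 6) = [0, 1, 8, 3, 12, 5, 4, 13, 14, 9, 11, 6, 7, 17, 2, 16, 10, 15]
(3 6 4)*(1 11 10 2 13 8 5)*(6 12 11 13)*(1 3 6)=[0, 13, 1, 12, 6, 3, 4, 7, 5, 9, 2, 10, 11, 8]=(1 13 8 5 3 12 11 10 2)(4 6)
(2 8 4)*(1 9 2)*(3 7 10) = (1 9 2 8 4)(3 7 10) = [0, 9, 8, 7, 1, 5, 6, 10, 4, 2, 3]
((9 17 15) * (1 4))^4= ((1 4)(9 17 15))^4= (9 17 15)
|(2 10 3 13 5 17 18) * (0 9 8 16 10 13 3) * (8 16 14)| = 20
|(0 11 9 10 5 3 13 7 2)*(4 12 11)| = |(0 4 12 11 9 10 5 3 13 7 2)| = 11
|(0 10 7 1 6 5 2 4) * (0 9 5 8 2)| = 10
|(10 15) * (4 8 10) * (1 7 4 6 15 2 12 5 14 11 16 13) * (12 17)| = |(1 7 4 8 10 2 17 12 5 14 11 16 13)(6 15)| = 26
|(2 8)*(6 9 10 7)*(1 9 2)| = |(1 9 10 7 6 2 8)| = 7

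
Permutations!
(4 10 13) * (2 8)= (2 8)(4 10 13)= [0, 1, 8, 3, 10, 5, 6, 7, 2, 9, 13, 11, 12, 4]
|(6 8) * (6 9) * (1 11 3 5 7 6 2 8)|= 6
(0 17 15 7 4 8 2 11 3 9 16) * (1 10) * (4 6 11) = [17, 10, 4, 9, 8, 5, 11, 6, 2, 16, 1, 3, 12, 13, 14, 7, 0, 15] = (0 17 15 7 6 11 3 9 16)(1 10)(2 4 8)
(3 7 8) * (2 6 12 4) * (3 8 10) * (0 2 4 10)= (0 2 6 12 10 3 7)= [2, 1, 6, 7, 4, 5, 12, 0, 8, 9, 3, 11, 10]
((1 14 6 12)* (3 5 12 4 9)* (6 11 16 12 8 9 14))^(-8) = ((1 6 4 14 11 16 12)(3 5 8 9))^(-8) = (1 12 16 11 14 4 6)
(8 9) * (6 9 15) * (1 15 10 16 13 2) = [0, 15, 1, 3, 4, 5, 9, 7, 10, 8, 16, 11, 12, 2, 14, 6, 13] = (1 15 6 9 8 10 16 13 2)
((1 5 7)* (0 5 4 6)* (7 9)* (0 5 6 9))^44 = (9)(0 5 6)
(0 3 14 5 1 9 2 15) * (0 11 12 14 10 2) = (0 3 10 2 15 11 12 14 5 1 9) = [3, 9, 15, 10, 4, 1, 6, 7, 8, 0, 2, 12, 14, 13, 5, 11]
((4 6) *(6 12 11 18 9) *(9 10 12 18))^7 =((4 18 10 12 11 9 6))^7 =(18)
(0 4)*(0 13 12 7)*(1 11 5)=(0 4 13 12 7)(1 11 5)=[4, 11, 2, 3, 13, 1, 6, 0, 8, 9, 10, 5, 7, 12]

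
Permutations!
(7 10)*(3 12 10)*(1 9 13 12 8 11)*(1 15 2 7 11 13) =(1 9)(2 7 3 8 13 12 10 11 15) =[0, 9, 7, 8, 4, 5, 6, 3, 13, 1, 11, 15, 10, 12, 14, 2]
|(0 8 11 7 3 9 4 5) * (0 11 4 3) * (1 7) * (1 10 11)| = |(0 8 4 5 1 7)(3 9)(10 11)| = 6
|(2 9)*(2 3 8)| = |(2 9 3 8)| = 4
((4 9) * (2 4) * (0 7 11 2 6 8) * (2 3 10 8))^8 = (0 11 10)(3 8 7)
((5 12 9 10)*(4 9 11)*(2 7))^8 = ((2 7)(4 9 10 5 12 11))^8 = (4 10 12)(5 11 9)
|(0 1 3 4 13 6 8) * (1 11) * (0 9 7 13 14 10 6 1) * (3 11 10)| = 9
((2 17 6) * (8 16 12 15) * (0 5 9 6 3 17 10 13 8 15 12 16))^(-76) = (17)(0 2)(5 10)(6 8)(9 13) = ((0 5 9 6 2 10 13 8)(3 17))^(-76)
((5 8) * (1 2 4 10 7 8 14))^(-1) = ((1 2 4 10 7 8 5 14))^(-1) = (1 14 5 8 7 10 4 2)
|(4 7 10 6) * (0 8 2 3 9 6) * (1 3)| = |(0 8 2 1 3 9 6 4 7 10)| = 10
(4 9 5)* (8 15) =(4 9 5)(8 15) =[0, 1, 2, 3, 9, 4, 6, 7, 15, 5, 10, 11, 12, 13, 14, 8]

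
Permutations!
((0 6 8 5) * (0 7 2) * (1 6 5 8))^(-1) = ((8)(0 5 7 2)(1 6))^(-1) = (8)(0 2 7 5)(1 6)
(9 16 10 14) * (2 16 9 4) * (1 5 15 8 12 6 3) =(1 5 15 8 12 6 3)(2 16 10 14 4) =[0, 5, 16, 1, 2, 15, 3, 7, 12, 9, 14, 11, 6, 13, 4, 8, 10]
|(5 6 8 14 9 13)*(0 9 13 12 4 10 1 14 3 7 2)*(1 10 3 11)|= 7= |(0 9 12 4 3 7 2)(1 14 13 5 6 8 11)|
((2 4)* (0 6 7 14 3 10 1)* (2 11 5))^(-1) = (0 1 10 3 14 7 6)(2 5 11 4) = ((0 6 7 14 3 10 1)(2 4 11 5))^(-1)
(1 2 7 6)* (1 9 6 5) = (1 2 7 5)(6 9) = [0, 2, 7, 3, 4, 1, 9, 5, 8, 6]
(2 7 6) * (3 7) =(2 3 7 6) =[0, 1, 3, 7, 4, 5, 2, 6]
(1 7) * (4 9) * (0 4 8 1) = (0 4 9 8 1 7) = [4, 7, 2, 3, 9, 5, 6, 0, 1, 8]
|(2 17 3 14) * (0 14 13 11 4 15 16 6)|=11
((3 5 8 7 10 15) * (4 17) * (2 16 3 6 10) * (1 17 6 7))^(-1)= (1 8 5 3 16 2 7 15 10 6 4 17)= ((1 17 4 6 10 15 7 2 16 3 5 8))^(-1)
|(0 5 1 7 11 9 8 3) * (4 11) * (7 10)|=10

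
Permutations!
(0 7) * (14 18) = (0 7)(14 18) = [7, 1, 2, 3, 4, 5, 6, 0, 8, 9, 10, 11, 12, 13, 18, 15, 16, 17, 14]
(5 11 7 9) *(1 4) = [0, 4, 2, 3, 1, 11, 6, 9, 8, 5, 10, 7] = (1 4)(5 11 7 9)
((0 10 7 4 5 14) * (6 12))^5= ((0 10 7 4 5 14)(6 12))^5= (0 14 5 4 7 10)(6 12)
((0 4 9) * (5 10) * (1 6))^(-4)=((0 4 9)(1 6)(5 10))^(-4)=(10)(0 9 4)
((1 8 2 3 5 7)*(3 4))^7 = (8) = ((1 8 2 4 3 5 7))^7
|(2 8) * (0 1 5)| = 6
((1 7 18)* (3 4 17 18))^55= (1 7 3 4 17 18)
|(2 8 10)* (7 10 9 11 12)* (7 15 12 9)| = 4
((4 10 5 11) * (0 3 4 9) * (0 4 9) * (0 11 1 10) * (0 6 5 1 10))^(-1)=(11)(0 1 10 5 6 4 9 3)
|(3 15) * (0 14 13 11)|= |(0 14 13 11)(3 15)|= 4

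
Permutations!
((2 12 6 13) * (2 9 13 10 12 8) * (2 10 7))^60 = ((2 8 10 12 6 7)(9 13))^60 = (13)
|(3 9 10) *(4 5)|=6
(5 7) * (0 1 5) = (0 1 5 7) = [1, 5, 2, 3, 4, 7, 6, 0]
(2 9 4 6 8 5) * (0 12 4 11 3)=(0 12 4 6 8 5 2 9 11 3)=[12, 1, 9, 0, 6, 2, 8, 7, 5, 11, 10, 3, 4]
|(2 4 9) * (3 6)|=|(2 4 9)(3 6)|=6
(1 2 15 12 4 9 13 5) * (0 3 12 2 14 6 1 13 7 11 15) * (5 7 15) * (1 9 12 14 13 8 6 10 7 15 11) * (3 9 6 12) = (0 9 11 5 8 12 4 3 14 10 7 1 13 15 2) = [9, 13, 0, 14, 3, 8, 6, 1, 12, 11, 7, 5, 4, 15, 10, 2]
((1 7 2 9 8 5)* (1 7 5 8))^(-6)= (1 9 2 7 5)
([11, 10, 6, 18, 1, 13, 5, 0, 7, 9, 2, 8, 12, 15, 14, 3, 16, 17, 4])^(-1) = (0 7 8 11)(1 4 18 3 15 13 5 6 2 10)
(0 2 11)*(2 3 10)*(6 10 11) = (0 3 11)(2 6 10) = [3, 1, 6, 11, 4, 5, 10, 7, 8, 9, 2, 0]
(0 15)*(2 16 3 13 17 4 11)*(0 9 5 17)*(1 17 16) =(0 15 9 5 16 3 13)(1 17 4 11 2) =[15, 17, 1, 13, 11, 16, 6, 7, 8, 5, 10, 2, 12, 0, 14, 9, 3, 4]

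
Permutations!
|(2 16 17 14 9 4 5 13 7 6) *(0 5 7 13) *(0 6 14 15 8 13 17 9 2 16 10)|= 20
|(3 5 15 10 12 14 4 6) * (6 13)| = |(3 5 15 10 12 14 4 13 6)| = 9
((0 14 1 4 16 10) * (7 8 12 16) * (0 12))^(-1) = (0 8 7 4 1 14)(10 16 12)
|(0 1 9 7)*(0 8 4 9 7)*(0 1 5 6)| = 15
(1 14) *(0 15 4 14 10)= [15, 10, 2, 3, 14, 5, 6, 7, 8, 9, 0, 11, 12, 13, 1, 4]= (0 15 4 14 1 10)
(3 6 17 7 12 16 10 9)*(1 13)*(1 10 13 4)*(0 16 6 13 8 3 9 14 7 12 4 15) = [16, 15, 2, 13, 1, 5, 17, 4, 3, 9, 14, 11, 6, 10, 7, 0, 8, 12] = (0 16 8 3 13 10 14 7 4 1 15)(6 17 12)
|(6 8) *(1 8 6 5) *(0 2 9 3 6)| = 15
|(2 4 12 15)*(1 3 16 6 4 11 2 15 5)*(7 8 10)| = 42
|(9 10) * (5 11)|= |(5 11)(9 10)|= 2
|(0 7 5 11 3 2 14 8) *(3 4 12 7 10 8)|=15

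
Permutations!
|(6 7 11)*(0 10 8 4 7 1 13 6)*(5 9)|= |(0 10 8 4 7 11)(1 13 6)(5 9)|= 6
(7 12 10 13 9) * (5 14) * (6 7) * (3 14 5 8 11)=(3 14 8 11)(6 7 12 10 13 9)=[0, 1, 2, 14, 4, 5, 7, 12, 11, 6, 13, 3, 10, 9, 8]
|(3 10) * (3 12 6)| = |(3 10 12 6)| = 4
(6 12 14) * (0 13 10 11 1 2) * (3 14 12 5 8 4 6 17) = [13, 2, 0, 14, 6, 8, 5, 7, 4, 9, 11, 1, 12, 10, 17, 15, 16, 3] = (0 13 10 11 1 2)(3 14 17)(4 6 5 8)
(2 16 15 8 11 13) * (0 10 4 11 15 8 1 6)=(0 10 4 11 13 2 16 8 15 1 6)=[10, 6, 16, 3, 11, 5, 0, 7, 15, 9, 4, 13, 12, 2, 14, 1, 8]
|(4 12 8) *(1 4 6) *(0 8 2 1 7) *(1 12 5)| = 12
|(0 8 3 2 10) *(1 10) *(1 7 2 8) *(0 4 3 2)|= 8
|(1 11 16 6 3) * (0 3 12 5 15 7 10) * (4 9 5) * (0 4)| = |(0 3 1 11 16 6 12)(4 9 5 15 7 10)| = 42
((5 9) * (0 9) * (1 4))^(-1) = (0 5 9)(1 4)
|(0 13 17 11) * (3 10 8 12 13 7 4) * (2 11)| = |(0 7 4 3 10 8 12 13 17 2 11)| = 11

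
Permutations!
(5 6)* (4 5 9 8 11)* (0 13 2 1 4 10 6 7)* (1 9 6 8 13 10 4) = (0 10 8 11 4 5 7)(2 9 13) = [10, 1, 9, 3, 5, 7, 6, 0, 11, 13, 8, 4, 12, 2]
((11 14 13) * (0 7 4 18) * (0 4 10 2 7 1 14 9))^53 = (0 9 11 13 14 1)(2 10 7)(4 18)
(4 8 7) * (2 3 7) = (2 3 7 4 8) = [0, 1, 3, 7, 8, 5, 6, 4, 2]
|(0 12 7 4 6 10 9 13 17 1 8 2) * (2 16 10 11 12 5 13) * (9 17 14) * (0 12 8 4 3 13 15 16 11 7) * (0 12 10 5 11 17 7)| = |(0 11 8 17 1 4 6)(2 10 7 3 13 14 9)(5 15 16)| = 21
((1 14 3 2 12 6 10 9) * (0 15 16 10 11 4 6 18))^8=((0 15 16 10 9 1 14 3 2 12 18)(4 6 11))^8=(0 2 1 16 18 3 9 15 12 14 10)(4 11 6)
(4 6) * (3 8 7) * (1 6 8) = (1 6 4 8 7 3) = [0, 6, 2, 1, 8, 5, 4, 3, 7]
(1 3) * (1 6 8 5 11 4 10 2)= (1 3 6 8 5 11 4 10 2)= [0, 3, 1, 6, 10, 11, 8, 7, 5, 9, 2, 4]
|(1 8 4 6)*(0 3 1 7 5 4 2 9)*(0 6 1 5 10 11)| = |(0 3 5 4 1 8 2 9 6 7 10 11)| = 12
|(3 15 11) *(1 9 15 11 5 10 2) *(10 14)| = 14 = |(1 9 15 5 14 10 2)(3 11)|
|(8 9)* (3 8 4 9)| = |(3 8)(4 9)| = 2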